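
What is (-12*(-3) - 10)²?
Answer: 676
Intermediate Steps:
(-12*(-3) - 10)² = (36 - 10)² = 26² = 676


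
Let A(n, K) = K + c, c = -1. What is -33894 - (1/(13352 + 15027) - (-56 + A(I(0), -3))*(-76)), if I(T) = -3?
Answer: -832469587/28379 ≈ -29334.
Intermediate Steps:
A(n, K) = -1 + K (A(n, K) = K - 1 = -1 + K)
-33894 - (1/(13352 + 15027) - (-56 + A(I(0), -3))*(-76)) = -33894 - (1/(13352 + 15027) - (-56 + (-1 - 3))*(-76)) = -33894 - (1/28379 - (-56 - 4)*(-76)) = -33894 - (1/28379 - (-60)*(-76)) = -33894 - (1/28379 - 1*4560) = -33894 - (1/28379 - 4560) = -33894 - 1*(-129408239/28379) = -33894 + 129408239/28379 = -832469587/28379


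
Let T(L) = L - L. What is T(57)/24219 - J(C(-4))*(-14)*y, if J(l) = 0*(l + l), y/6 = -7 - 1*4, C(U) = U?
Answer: 0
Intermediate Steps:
y = -66 (y = 6*(-7 - 1*4) = 6*(-7 - 4) = 6*(-11) = -66)
T(L) = 0
J(l) = 0 (J(l) = 0*(2*l) = 0)
T(57)/24219 - J(C(-4))*(-14)*y = 0/24219 - 0*(-14)*(-66) = 0*(1/24219) - 0*(-66) = 0 - 1*0 = 0 + 0 = 0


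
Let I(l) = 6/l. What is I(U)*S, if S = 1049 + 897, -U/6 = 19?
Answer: -1946/19 ≈ -102.42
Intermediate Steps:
U = -114 (U = -6*19 = -114)
S = 1946
I(U)*S = (6/(-114))*1946 = (6*(-1/114))*1946 = -1/19*1946 = -1946/19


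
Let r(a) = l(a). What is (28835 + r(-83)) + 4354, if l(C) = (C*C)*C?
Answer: -538598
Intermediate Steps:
l(C) = C**3 (l(C) = C**2*C = C**3)
r(a) = a**3
(28835 + r(-83)) + 4354 = (28835 + (-83)**3) + 4354 = (28835 - 571787) + 4354 = -542952 + 4354 = -538598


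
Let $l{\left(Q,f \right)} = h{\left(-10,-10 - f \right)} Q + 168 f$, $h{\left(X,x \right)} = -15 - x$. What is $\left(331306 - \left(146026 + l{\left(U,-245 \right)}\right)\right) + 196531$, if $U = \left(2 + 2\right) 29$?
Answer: $451971$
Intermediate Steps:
$U = 116$ ($U = 4 \cdot 29 = 116$)
$l{\left(Q,f \right)} = 168 f + Q \left(-5 + f\right)$ ($l{\left(Q,f \right)} = \left(-15 - \left(-10 - f\right)\right) Q + 168 f = \left(-15 + \left(10 + f\right)\right) Q + 168 f = \left(-5 + f\right) Q + 168 f = Q \left(-5 + f\right) + 168 f = 168 f + Q \left(-5 + f\right)$)
$\left(331306 - \left(146026 + l{\left(U,-245 \right)}\right)\right) + 196531 = \left(331306 - \left(146026 - 41160 + 116 \left(-5 - 245\right)\right)\right) + 196531 = \left(331306 - \left(104866 - 29000\right)\right) + 196531 = \left(331306 - 75866\right) + 196531 = 255440 + 196531 = 451971$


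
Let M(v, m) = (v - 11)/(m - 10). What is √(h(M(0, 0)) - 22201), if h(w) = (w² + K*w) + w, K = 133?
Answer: I*√2205239/10 ≈ 148.5*I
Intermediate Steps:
M(v, m) = (-11 + v)/(-10 + m)
h(w) = w² + 134*w (h(w) = (w² + 133*w) + w = w² + 134*w)
√(h(M(0, 0)) - 22201) = √(((-11 + 0)/(-10 + 0))*(134 + (-11 + 0)/(-10 + 0)) - 22201) = √((-11/(-10))*(134 - 11/(-10)) - 22201) = √((-⅒*(-11))*(134 - ⅒*(-11)) - 22201) = √(11*(134 + 11/10)/10 - 22201) = √((11/10)*(1351/10) - 22201) = √(14861/100 - 22201) = √(-2205239/100) = I*√2205239/10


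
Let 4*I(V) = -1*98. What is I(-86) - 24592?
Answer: -49233/2 ≈ -24617.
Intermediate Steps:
I(V) = -49/2 (I(V) = (-1*98)/4 = (¼)*(-98) = -49/2)
I(-86) - 24592 = -49/2 - 24592 = -49233/2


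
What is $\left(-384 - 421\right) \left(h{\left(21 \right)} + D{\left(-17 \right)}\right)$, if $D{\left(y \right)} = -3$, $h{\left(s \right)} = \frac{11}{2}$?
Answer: $- \frac{4025}{2} \approx -2012.5$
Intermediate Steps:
$h{\left(s \right)} = \frac{11}{2}$ ($h{\left(s \right)} = 11 \cdot \frac{1}{2} = \frac{11}{2}$)
$\left(-384 - 421\right) \left(h{\left(21 \right)} + D{\left(-17 \right)}\right) = \left(-384 - 421\right) \left(\frac{11}{2} - 3\right) = \left(-805\right) \frac{5}{2} = - \frac{4025}{2}$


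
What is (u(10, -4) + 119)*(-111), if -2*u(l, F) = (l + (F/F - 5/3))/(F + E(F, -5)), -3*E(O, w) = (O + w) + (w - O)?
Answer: -13986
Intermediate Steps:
E(O, w) = -2*w/3 (E(O, w) = -((O + w) + (w - O))/3 = -2*w/3)
u(l, F) = -(-⅔ + l)/(2*(10/3 + F)) (u(l, F) = -(l + (F/F - 5/3))/(2*(F - ⅔*(-5))) = -(l + (1 - 5*⅓))/(2*(F + 10/3)) = -(l + (1 - 5/3))/(2*(10/3 + F)) = -(l - ⅔)/(2*(10/3 + F)) = -(-⅔ + l)/(2*(10/3 + F)))
(u(10, -4) + 119)*(-111) = ((2 - 3*10)/(2*(10 + 3*(-4))) + 119)*(-111) = ((2 - 30)/(2*(10 - 12)) + 119)*(-111) = ((½)*(-28)/(-2) + 119)*(-111) = ((½)*(-½)*(-28) + 119)*(-111) = (7 + 119)*(-111) = 126*(-111) = -13986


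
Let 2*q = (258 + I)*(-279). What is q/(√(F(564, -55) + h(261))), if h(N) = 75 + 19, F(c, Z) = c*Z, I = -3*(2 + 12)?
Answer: 15066*I*√14/329 ≈ 171.34*I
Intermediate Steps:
I = -42 (I = -3*14 = -42)
F(c, Z) = Z*c
h(N) = 94
q = -30132 (q = ((258 - 42)*(-279))/2 = (216*(-279))/2 = (½)*(-60264) = -30132)
q/(√(F(564, -55) + h(261))) = -30132/√(-55*564 + 94) = -30132/√(-31020 + 94) = -30132*(-I*√14/658) = -(-15066)*I*√14/329 = 15066*I*√14/329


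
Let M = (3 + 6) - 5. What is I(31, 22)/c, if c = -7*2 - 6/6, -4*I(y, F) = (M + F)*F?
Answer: 143/15 ≈ 9.5333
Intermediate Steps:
M = 4 (M = 9 - 5 = 4)
I(y, F) = -F*(4 + F)/4 (I(y, F) = -(4 + F)*F/4 = -F*(4 + F)/4)
c = -15 (c = -14 - 6*⅙ = -14 - 1 = -15)
I(31, 22)/c = -¼*22*(4 + 22)/(-15) = -¼*22*26*(-1/15) = -143*(-1/15) = 143/15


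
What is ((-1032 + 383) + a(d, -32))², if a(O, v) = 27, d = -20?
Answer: 386884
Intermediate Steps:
((-1032 + 383) + a(d, -32))² = ((-1032 + 383) + 27)² = (-649 + 27)² = (-622)² = 386884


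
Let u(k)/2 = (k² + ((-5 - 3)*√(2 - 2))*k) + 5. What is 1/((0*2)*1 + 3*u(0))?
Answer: 1/30 ≈ 0.033333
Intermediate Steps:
u(k) = 10 + 2*k² (u(k) = 2*((k² + ((-5 - 3)*√(2 - 2))*k) + 5) = 2*((k² + (-8*√0)*k) + 5) = 2*((k² + (-8*0)*k) + 5) = 2*((k² + 0*k) + 5) = 2*((k² + 0) + 5) = 2*(k² + 5) = 2*(5 + k²) = 10 + 2*k²)
1/((0*2)*1 + 3*u(0)) = 1/((0*2)*1 + 3*(10 + 2*0²)) = 1/(0*1 + 3*(10 + 2*0)) = 1/(0 + 3*(10 + 0)) = 1/(0 + 3*10) = 1/(0 + 30) = 1/30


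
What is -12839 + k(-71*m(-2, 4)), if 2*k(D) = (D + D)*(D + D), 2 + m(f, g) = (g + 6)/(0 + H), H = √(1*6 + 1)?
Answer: 1200623/7 - 403280*√7/7 ≈ 19092.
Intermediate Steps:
H = √7 (H = √(6 + 1) = √7 ≈ 2.6458)
m(f, g) = -2 + √7*(6 + g)/7 (m(f, g) = -2 + (g + 6)/(0 + √7) = -2 + (6 + g)/(√7) = -2 + (6 + g)*(√7/7) = -2 + √7*(6 + g)/7)
k(D) = 2*D² (k(D) = ((D + D)*(D + D))/2 = ((2*D)*(2*D))/2 = (4*D²)/2 = 2*D²)
-12839 + k(-71*m(-2, 4)) = -12839 + 2*(-71*√7*(6 + 4 - 2*√7)/7)² = -12839 + 2*(-71*√7*(10 - 2*√7)/7)² = -12839 + 2*(5041*(10 - 2*√7)²/7) = -12839 + 10082*(10 - 2*√7)²/7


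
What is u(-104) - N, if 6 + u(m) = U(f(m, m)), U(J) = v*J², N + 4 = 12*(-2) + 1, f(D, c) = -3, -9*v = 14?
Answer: 7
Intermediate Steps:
v = -14/9 (v = -⅑*14 = -14/9 ≈ -1.5556)
N = -27 (N = -4 + (12*(-2) + 1) = -4 + (-24 + 1) = -4 - 23 = -27)
U(J) = -14*J²/9
u(m) = -20 (u(m) = -6 - 14/9*(-3)² = -6 - 14/9*9 = -6 - 14 = -20)
u(-104) - N = -20 - 1*(-27) = -20 + 27 = 7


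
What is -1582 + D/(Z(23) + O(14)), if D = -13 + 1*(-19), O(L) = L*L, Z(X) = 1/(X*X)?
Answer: -164046598/103685 ≈ -1582.2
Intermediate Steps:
Z(X) = X⁻² (Z(X) = 1/(X²) = X⁻²)
O(L) = L²
D = -32 (D = -13 - 19 = -32)
-1582 + D/(Z(23) + O(14)) = -1582 - 32/(23⁻² + 14²) = -1582 - 32/(1/529 + 196) = -1582 - 32/(103685/529) = -1582 + (529/103685)*(-32) = -1582 - 16928/103685 = -164046598/103685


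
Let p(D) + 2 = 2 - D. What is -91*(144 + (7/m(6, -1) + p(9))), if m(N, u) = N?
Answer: -74347/6 ≈ -12391.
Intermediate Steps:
p(D) = -D (p(D) = -2 + (2 - D) = -D)
-91*(144 + (7/m(6, -1) + p(9))) = -91*(144 + (7/6 - 1*9)) = -91*(144 + (7*(1/6) - 9)) = -91*(144 + (7/6 - 9)) = -91*(144 - 47/6) = -91*817/6 = -74347/6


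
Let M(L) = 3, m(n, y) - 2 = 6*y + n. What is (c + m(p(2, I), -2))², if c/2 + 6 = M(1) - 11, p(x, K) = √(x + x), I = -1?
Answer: 1296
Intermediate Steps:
p(x, K) = √2*√x (p(x, K) = √(2*x) = √2*√x)
m(n, y) = 2 + n + 6*y (m(n, y) = 2 + (6*y + n) = 2 + (n + 6*y) = 2 + n + 6*y)
c = -28 (c = -12 + 2*(3 - 11) = -12 + 2*(-8) = -12 - 16 = -28)
(c + m(p(2, I), -2))² = (-28 + (2 + √2*√2 + 6*(-2)))² = (-28 + (2 + 2 - 12))² = (-28 - 8)² = (-36)² = 1296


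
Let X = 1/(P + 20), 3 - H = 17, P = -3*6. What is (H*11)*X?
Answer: -77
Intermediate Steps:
P = -18
H = -14 (H = 3 - 1*17 = 3 - 17 = -14)
X = ½ (X = 1/(-18 + 20) = 1/2 = ½ ≈ 0.50000)
(H*11)*X = -14*11*(½) = -154*½ = -77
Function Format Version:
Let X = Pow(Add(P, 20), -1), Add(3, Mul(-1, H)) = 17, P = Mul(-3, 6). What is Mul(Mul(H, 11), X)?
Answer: -77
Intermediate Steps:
P = -18
H = -14 (H = Add(3, Mul(-1, 17)) = Add(3, -17) = -14)
X = Rational(1, 2) (X = Pow(Add(-18, 20), -1) = Pow(2, -1) = Rational(1, 2) ≈ 0.50000)
Mul(Mul(H, 11), X) = Mul(Mul(-14, 11), Rational(1, 2)) = Mul(-154, Rational(1, 2)) = -77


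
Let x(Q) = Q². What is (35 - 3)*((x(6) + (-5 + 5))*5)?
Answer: 5760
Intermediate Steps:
(35 - 3)*((x(6) + (-5 + 5))*5) = (35 - 3)*((6² + (-5 + 5))*5) = 32*((36 + 0)*5) = 32*(36*5) = 32*180 = 5760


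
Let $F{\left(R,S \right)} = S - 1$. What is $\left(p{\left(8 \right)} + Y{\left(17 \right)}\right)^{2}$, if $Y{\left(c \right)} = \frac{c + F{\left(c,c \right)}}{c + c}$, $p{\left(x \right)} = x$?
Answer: $\frac{93025}{1156} \approx 80.471$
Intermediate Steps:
$F{\left(R,S \right)} = -1 + S$ ($F{\left(R,S \right)} = S - 1 = -1 + S$)
$Y{\left(c \right)} = \frac{-1 + 2 c}{2 c}$ ($Y{\left(c \right)} = \frac{c + \left(-1 + c\right)}{c + c} = \frac{-1 + 2 c}{2 c}$)
$\left(p{\left(8 \right)} + Y{\left(17 \right)}\right)^{2} = \left(8 + \frac{- \frac{1}{2} + 17}{17}\right)^{2} = \left(8 + \frac{1}{17} \cdot \frac{33}{2}\right)^{2} = \left(8 + \frac{33}{34}\right)^{2} = \left(\frac{305}{34}\right)^{2} = \frac{93025}{1156}$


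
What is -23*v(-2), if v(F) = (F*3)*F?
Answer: -276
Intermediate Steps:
v(F) = 3*F² (v(F) = (3*F)*F = 3*F²)
-23*v(-2) = -69*(-2)² = -69*4 = -23*12 = -276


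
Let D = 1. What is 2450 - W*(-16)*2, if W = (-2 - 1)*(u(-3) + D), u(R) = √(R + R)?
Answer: 2354 - 96*I*√6 ≈ 2354.0 - 235.15*I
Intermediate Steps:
u(R) = √2*√R (u(R) = √(2*R) = √2*√R)
W = -3 - 3*I*√6 (W = (-2 - 1)*(√2*√(-3) + 1) = -3*(√2*(I*√3) + 1) = -3*(I*√6 + 1) = -3*(1 + I*√6) = -3 - 3*I*√6 ≈ -3.0 - 7.3485*I)
2450 - W*(-16)*2 = 2450 - (-3 - 3*I*√6)*(-16)*2 = 2450 - (48 + 48*I*√6)*2 = 2450 - (96 + 96*I*√6) = 2450 + (-96 - 96*I*√6) = 2354 - 96*I*√6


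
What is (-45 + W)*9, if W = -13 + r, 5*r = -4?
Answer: -2646/5 ≈ -529.20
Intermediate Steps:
r = -⅘ (r = (⅕)*(-4) = -⅘ ≈ -0.80000)
W = -69/5 (W = -13 - ⅘ = -69/5 ≈ -13.800)
(-45 + W)*9 = (-45 - 69/5)*9 = -294/5*9 = -2646/5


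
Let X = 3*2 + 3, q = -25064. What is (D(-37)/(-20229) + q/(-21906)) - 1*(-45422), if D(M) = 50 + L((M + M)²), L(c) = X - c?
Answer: 3354795101081/73856079 ≈ 45423.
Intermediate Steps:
X = 9 (X = 6 + 3 = 9)
L(c) = 9 - c
D(M) = 59 - 4*M² (D(M) = 50 + (9 - (M + M)²) = 50 + (9 - (2*M)²) = 50 + (9 - 4*M²) = 59 - 4*M²)
(D(-37)/(-20229) + q/(-21906)) - 1*(-45422) = ((59 - 4*(-37)²)/(-20229) - 25064/(-21906)) - 1*(-45422) = ((59 - 4*1369)*(-1/20229) - 25064*(-1/21906)) + 45422 = ((59 - 5476)*(-1/20229) + 12532/10953) + 45422 = (-5417*(-1/20229) + 12532/10953) + 45422 = (5417/20229 + 12532/10953) + 45422 = 104280743/73856079 + 45422 = 3354795101081/73856079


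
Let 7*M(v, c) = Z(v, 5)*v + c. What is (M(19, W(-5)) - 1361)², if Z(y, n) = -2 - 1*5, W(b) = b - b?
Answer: 1904400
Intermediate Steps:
W(b) = 0
Z(y, n) = -7 (Z(y, n) = -2 - 5 = -7)
M(v, c) = -v + c/7 (M(v, c) = (-7*v + c)/7 = (c - 7*v)/7 = -v + c/7)
(M(19, W(-5)) - 1361)² = ((-1*19 + (⅐)*0) - 1361)² = ((-19 + 0) - 1361)² = (-19 - 1361)² = (-1380)² = 1904400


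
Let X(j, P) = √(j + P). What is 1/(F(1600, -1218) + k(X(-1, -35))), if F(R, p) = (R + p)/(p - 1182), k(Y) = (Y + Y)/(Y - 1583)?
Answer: -4594034640/732744041 + 218833920*I/732744041 ≈ -6.2696 + 0.29865*I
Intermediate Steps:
X(j, P) = √(P + j)
k(Y) = 2*Y/(-1583 + Y) (k(Y) = (2*Y)/(-1583 + Y) = 2*Y/(-1583 + Y))
F(R, p) = (R + p)/(-1182 + p)
1/(F(1600, -1218) + k(X(-1, -35))) = 1/((1600 - 1218)/(-1182 - 1218) + 2*√(-35 - 1)/(-1583 + √(-35 - 1))) = 1/(382/(-2400) + 2*√(-36)/(-1583 + √(-36))) = 1/(-1/2400*382 + 2*(6*I)/(-1583 + 6*I)) = 1/(-191/1200 + 2*(6*I)*((-1583 - 6*I)/2505925)) = 1/(-191/1200 + 12*I*(-1583 - 6*I)/2505925)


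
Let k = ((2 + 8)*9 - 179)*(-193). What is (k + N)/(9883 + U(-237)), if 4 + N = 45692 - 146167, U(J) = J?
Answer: -41651/4823 ≈ -8.6359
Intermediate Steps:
N = -100479 (N = -4 + (45692 - 146167) = -4 - 100475 = -100479)
k = 17177 (k = (10*9 - 179)*(-193) = (90 - 179)*(-193) = -89*(-193) = 17177)
(k + N)/(9883 + U(-237)) = (17177 - 100479)/(9883 - 237) = -83302/9646 = -83302*1/9646 = -41651/4823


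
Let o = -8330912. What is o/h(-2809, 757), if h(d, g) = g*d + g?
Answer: 1041364/265707 ≈ 3.9192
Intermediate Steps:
h(d, g) = g + d*g (h(d, g) = d*g + g = g + d*g)
o/h(-2809, 757) = -8330912*1/(757*(1 - 2809)) = -8330912/(757*(-2808)) = -8330912/(-2125656) = -8330912*(-1/2125656) = 1041364/265707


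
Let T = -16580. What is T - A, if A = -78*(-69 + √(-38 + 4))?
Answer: -21962 + 78*I*√34 ≈ -21962.0 + 454.81*I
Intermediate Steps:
A = 5382 - 78*I*√34 (A = -78*(-69 + √(-34)) = -78*(-69 + I*√34) = 5382 - 78*I*√34 ≈ 5382.0 - 454.81*I)
T - A = -16580 - (5382 - 78*I*√34) = -16580 + (-5382 + 78*I*√34) = -21962 + 78*I*√34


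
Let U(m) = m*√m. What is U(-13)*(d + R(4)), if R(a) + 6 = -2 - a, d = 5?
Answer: 91*I*√13 ≈ 328.1*I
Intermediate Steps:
U(m) = m^(3/2)
R(a) = -8 - a (R(a) = -6 + (-2 - a) = -8 - a)
U(-13)*(d + R(4)) = (-13)^(3/2)*(5 + (-8 - 1*4)) = (-13*I*√13)*(5 + (-8 - 4)) = (-13*I*√13)*(5 - 12) = -13*I*√13*(-7) = 91*I*√13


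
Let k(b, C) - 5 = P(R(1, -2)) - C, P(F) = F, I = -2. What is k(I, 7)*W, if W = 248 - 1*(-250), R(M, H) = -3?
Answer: -2490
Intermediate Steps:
W = 498 (W = 248 + 250 = 498)
k(b, C) = 2 - C (k(b, C) = 5 + (-3 - C) = 2 - C)
k(I, 7)*W = (2 - 1*7)*498 = (2 - 7)*498 = -5*498 = -2490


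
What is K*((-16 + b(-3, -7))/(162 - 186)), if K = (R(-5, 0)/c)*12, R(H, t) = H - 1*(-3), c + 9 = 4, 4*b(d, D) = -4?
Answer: 17/5 ≈ 3.4000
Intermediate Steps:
b(d, D) = -1 (b(d, D) = (¼)*(-4) = -1)
c = -5 (c = -9 + 4 = -5)
R(H, t) = 3 + H (R(H, t) = H + 3 = 3 + H)
K = 24/5 (K = ((3 - 5)/(-5))*12 = -2*(-⅕)*12 = (⅖)*12 = 24/5 ≈ 4.8000)
K*((-16 + b(-3, -7))/(162 - 186)) = 24*((-16 - 1)/(162 - 186))/5 = 24*(-17/(-24))/5 = 24*(-17*(-1/24))/5 = (24/5)*(17/24) = 17/5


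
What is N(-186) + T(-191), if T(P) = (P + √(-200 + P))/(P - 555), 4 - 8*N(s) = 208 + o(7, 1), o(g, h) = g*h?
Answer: -77939/2984 - I*√391/746 ≈ -26.119 - 0.026506*I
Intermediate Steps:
N(s) = -211/8 (N(s) = ½ - (208 + 7*1)/8 = ½ - (208 + 7)/8 = ½ - ⅛*215 = ½ - 215/8 = -211/8)
T(P) = (P + √(-200 + P))/(-555 + P)
N(-186) + T(-191) = -211/8 + (-191 + √(-200 - 191))/(-555 - 191) = -211/8 + (-191 + √(-391))/(-746) = -211/8 - (-191 + I*√391)/746 = -211/8 + (191/746 - I*√391/746) = -77939/2984 - I*√391/746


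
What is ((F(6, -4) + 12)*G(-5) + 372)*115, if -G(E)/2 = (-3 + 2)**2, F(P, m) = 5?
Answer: 38870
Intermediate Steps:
G(E) = -2 (G(E) = -2*(-3 + 2)**2 = -2*(-1)**2 = -2*1 = -2)
((F(6, -4) + 12)*G(-5) + 372)*115 = ((5 + 12)*(-2) + 372)*115 = (17*(-2) + 372)*115 = (-34 + 372)*115 = 338*115 = 38870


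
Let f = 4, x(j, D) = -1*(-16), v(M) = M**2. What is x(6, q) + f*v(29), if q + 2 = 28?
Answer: 3380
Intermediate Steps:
q = 26 (q = -2 + 28 = 26)
x(j, D) = 16
x(6, q) + f*v(29) = 16 + 4*29**2 = 16 + 4*841 = 16 + 3364 = 3380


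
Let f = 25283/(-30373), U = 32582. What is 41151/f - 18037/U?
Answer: -40724024131457/823770706 ≈ -49436.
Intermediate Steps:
f = -25283/30373 (f = 25283*(-1/30373) = -25283/30373 ≈ -0.83242)
41151/f - 18037/U = 41151/(-25283/30373) - 18037/32582 = 41151*(-30373/25283) - 18037*1/32582 = -1249879323/25283 - 18037/32582 = -40724024131457/823770706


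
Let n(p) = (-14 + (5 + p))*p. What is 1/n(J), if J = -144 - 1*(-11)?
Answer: 1/18886 ≈ 5.2949e-5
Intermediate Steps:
J = -133 (J = -144 + 11 = -133)
n(p) = p*(-9 + p) (n(p) = (-9 + p)*p = p*(-9 + p))
1/n(J) = 1/(-133*(-9 - 133)) = 1/(-133*(-142)) = 1/18886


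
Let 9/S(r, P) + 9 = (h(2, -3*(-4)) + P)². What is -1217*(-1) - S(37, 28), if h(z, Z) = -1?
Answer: 97359/80 ≈ 1217.0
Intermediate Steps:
S(r, P) = 9/(-9 + (-1 + P)²)
-1217*(-1) - S(37, 28) = -1217*(-1) - 9/(-9 + (-1 + 28)²) = 1217 - 9/(-9 + 27²) = 1217 - 9/(-9 + 729) = 1217 - 9/720 = 1217 - 1*1/80 = 1217 - 1/80 = 97359/80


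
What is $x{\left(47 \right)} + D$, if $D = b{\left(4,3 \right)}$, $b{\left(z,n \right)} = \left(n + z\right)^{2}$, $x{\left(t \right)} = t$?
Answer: $96$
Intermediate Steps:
$D = 49$ ($D = \left(3 + 4\right)^{2} = 7^{2} = 49$)
$x{\left(47 \right)} + D = 47 + 49 = 96$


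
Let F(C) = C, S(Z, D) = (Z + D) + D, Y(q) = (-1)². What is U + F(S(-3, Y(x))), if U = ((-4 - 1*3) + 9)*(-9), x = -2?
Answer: -19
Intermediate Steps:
Y(q) = 1
S(Z, D) = Z + 2*D (S(Z, D) = (D + Z) + D = Z + 2*D)
U = -18 (U = ((-4 - 3) + 9)*(-9) = (-7 + 9)*(-9) = 2*(-9) = -18)
U + F(S(-3, Y(x))) = -18 + (-3 + 2*1) = -18 + (-3 + 2) = -18 - 1 = -19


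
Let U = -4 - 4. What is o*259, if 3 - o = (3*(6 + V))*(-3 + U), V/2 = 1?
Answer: 69153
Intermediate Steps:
V = 2 (V = 2*1 = 2)
U = -8
o = 267 (o = 3 - 3*(6 + 2)*(-3 - 8) = 3 - 3*8*(-11) = 3 - 24*(-11) = 3 - 1*(-264) = 3 + 264 = 267)
o*259 = 267*259 = 69153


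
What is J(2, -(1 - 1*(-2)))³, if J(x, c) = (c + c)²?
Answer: 46656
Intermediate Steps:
J(x, c) = 4*c² (J(x, c) = (2*c)² = 4*c²)
J(2, -(1 - 1*(-2)))³ = (4*(-(1 - 1*(-2)))²)³ = (4*(-(1 + 2))²)³ = (4*(-1*3)²)³ = (4*(-3)²)³ = (4*9)³ = 36³ = 46656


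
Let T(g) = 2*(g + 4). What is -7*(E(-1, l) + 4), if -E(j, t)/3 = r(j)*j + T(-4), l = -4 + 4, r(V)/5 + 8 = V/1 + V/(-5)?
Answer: 896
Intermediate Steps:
T(g) = 8 + 2*g (T(g) = 2*(4 + g) = 8 + 2*g)
r(V) = -40 + 4*V (r(V) = -40 + 5*(V/1 + V/(-5)) = -40 + 5*(V*1 + V*(-⅕)) = -40 + 5*(V - V/5) = -40 + 5*(4*V/5) = -40 + 4*V)
l = 0
E(j, t) = -3*j*(-40 + 4*j) (E(j, t) = -3*((-40 + 4*j)*j + (8 + 2*(-4))) = -3*(j*(-40 + 4*j) + (8 - 8)) = -3*(j*(-40 + 4*j) + 0) = -3*j*(-40 + 4*j))
-7*(E(-1, l) + 4) = -7*(12*(-1)*(10 - 1*(-1)) + 4) = -7*(12*(-1)*(10 + 1) + 4) = -7*(12*(-1)*11 + 4) = -7*(-132 + 4) = -7*(-128) = 896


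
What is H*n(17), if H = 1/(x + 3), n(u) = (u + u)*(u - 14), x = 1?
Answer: 51/2 ≈ 25.500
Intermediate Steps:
n(u) = 2*u*(-14 + u) (n(u) = (2*u)*(-14 + u) = 2*u*(-14 + u))
H = 1/4 (H = 1/(1 + 3) = 1/4 ≈ 0.25000)
H*n(17) = (2*17*(-14 + 17))/4 = (2*17*3)/4 = (1/4)*102 = 51/2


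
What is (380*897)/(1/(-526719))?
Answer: -179537438340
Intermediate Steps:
(380*897)/(1/(-526719)) = 340860/(-1/526719) = 340860*(-526719) = -179537438340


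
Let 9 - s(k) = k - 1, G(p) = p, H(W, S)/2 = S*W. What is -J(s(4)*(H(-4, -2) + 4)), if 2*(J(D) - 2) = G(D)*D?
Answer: -7202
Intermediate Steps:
H(W, S) = 2*S*W (H(W, S) = 2*(S*W) = 2*S*W)
s(k) = 10 - k (s(k) = 9 - (k - 1) = 9 - (-1 + k) = 9 + (1 - k) = 10 - k)
J(D) = 2 + D²/2 (J(D) = 2 + (D*D)/2 = 2 + D²/2)
-J(s(4)*(H(-4, -2) + 4)) = -(2 + ((10 - 1*4)*(2*(-2)*(-4) + 4))²/2) = -(2 + ((10 - 4)*(16 + 4))²/2) = -(2 + (6*20)²/2) = -(2 + (½)*120²) = -(2 + (½)*14400) = -(2 + 7200) = -1*7202 = -7202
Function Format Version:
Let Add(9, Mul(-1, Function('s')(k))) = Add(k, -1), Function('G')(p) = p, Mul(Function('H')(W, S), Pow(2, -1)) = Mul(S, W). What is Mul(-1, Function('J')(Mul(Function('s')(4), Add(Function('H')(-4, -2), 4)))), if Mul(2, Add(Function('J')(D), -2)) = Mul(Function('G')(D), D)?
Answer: -7202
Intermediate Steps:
Function('H')(W, S) = Mul(2, S, W) (Function('H')(W, S) = Mul(2, Mul(S, W)) = Mul(2, S, W))
Function('s')(k) = Add(10, Mul(-1, k)) (Function('s')(k) = Add(9, Mul(-1, Add(k, -1))) = Add(9, Mul(-1, Add(-1, k))) = Add(9, Add(1, Mul(-1, k))) = Add(10, Mul(-1, k)))
Function('J')(D) = Add(2, Mul(Rational(1, 2), Pow(D, 2))) (Function('J')(D) = Add(2, Mul(Rational(1, 2), Mul(D, D))) = Add(2, Mul(Rational(1, 2), Pow(D, 2))))
Mul(-1, Function('J')(Mul(Function('s')(4), Add(Function('H')(-4, -2), 4)))) = Mul(-1, Add(2, Mul(Rational(1, 2), Pow(Mul(Add(10, Mul(-1, 4)), Add(Mul(2, -2, -4), 4)), 2)))) = Mul(-1, Add(2, Mul(Rational(1, 2), Pow(Mul(Add(10, -4), Add(16, 4)), 2)))) = Mul(-1, Add(2, Mul(Rational(1, 2), Pow(Mul(6, 20), 2)))) = Mul(-1, Add(2, Mul(Rational(1, 2), Pow(120, 2)))) = Mul(-1, Add(2, Mul(Rational(1, 2), 14400))) = Mul(-1, Add(2, 7200)) = Mul(-1, 7202) = -7202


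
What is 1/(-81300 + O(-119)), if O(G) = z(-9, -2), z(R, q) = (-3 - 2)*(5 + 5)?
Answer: -1/81350 ≈ -1.2293e-5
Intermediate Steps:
z(R, q) = -50 (z(R, q) = -5*10 = -50)
O(G) = -50
1/(-81300 + O(-119)) = 1/(-81300 - 50) = 1/(-81350) = -1/81350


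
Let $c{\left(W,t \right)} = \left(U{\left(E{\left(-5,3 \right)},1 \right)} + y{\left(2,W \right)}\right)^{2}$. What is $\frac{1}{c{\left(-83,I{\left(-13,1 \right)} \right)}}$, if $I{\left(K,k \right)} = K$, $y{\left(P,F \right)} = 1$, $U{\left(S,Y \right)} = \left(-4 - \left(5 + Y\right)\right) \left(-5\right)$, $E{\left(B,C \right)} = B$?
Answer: $\frac{1}{2601} \approx 0.00038447$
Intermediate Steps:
$U{\left(S,Y \right)} = 45 + 5 Y$ ($U{\left(S,Y \right)} = \left(-9 - Y\right) \left(-5\right) = 45 + 5 Y$)
$c{\left(W,t \right)} = 2601$ ($c{\left(W,t \right)} = \left(\left(45 + 5 \cdot 1\right) + 1\right)^{2} = \left(\left(45 + 5\right) + 1\right)^{2} = \left(50 + 1\right)^{2} = 51^{2} = 2601$)
$\frac{1}{c{\left(-83,I{\left(-13,1 \right)} \right)}} = \frac{1}{2601}$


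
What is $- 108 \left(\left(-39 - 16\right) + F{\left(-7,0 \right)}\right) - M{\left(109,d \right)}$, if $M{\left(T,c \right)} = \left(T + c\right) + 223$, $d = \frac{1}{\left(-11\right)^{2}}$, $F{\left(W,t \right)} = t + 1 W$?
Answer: $\frac{770043}{121} \approx 6364.0$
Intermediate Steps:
$F{\left(W,t \right)} = W + t$ ($F{\left(W,t \right)} = t + W = W + t$)
$d = \frac{1}{121} \approx 0.0082645$
$M{\left(T,c \right)} = 223 + T + c$
$- 108 \left(\left(-39 - 16\right) + F{\left(-7,0 \right)}\right) - M{\left(109,d \right)} = - 108 \left(\left(-39 - 16\right) + \left(-7 + 0\right)\right) - \left(223 + 109 + \frac{1}{121}\right) = - 108 \left(-55 - 7\right) - \frac{40173}{121} = \left(-108\right) \left(-62\right) - \frac{40173}{121} = 6696 - \frac{40173}{121} = \frac{770043}{121}$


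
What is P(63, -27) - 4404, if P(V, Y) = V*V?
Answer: -435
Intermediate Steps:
P(V, Y) = V**2
P(63, -27) - 4404 = 63**2 - 4404 = 3969 - 4404 = -435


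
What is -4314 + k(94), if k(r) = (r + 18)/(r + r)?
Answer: -202730/47 ≈ -4313.4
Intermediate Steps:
k(r) = (18 + r)/(2*r) (k(r) = (18 + r)/((2*r)) = (18 + r)*(1/(2*r)) = (18 + r)/(2*r))
-4314 + k(94) = -4314 + (½)*(18 + 94)/94 = -4314 + (½)*(1/94)*112 = -4314 + 28/47 = -202730/47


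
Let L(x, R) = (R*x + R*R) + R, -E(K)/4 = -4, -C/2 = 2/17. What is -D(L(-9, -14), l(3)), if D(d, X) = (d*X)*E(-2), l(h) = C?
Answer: 19712/17 ≈ 1159.5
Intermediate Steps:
C = -4/17 ≈ -0.23529
l(h) = -4/17
E(K) = 16 (E(K) = -4*(-4) = 16)
L(x, R) = R + R² + R*x (L(x, R) = (R*x + R²) + R = (R² + R*x) + R = R + R² + R*x)
D(d, X) = 16*X*d (D(d, X) = (d*X)*16 = (X*d)*16 = 16*X*d)
-D(L(-9, -14), l(3)) = -16*(-4)*(-14*(1 - 14 - 9))/17 = -16*(-4)*(-14*(-22))/17 = -16*(-4)*308/17 = -1*(-19712/17) = 19712/17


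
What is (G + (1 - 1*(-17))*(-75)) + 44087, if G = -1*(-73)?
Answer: 42810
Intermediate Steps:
G = 73
(G + (1 - 1*(-17))*(-75)) + 44087 = (73 + (1 - 1*(-17))*(-75)) + 44087 = (73 + (1 + 17)*(-75)) + 44087 = (73 + 18*(-75)) + 44087 = (73 - 1350) + 44087 = -1277 + 44087 = 42810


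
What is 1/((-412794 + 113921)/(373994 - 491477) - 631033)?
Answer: -117483/74135351066 ≈ -1.5847e-6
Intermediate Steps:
1/((-412794 + 113921)/(373994 - 491477) - 631033) = 1/(-298873/(-117483) - 631033) = 1/(-298873*(-1/117483) - 631033) = 1/(298873/117483 - 631033) = 1/(-74135351066/117483) = -117483/74135351066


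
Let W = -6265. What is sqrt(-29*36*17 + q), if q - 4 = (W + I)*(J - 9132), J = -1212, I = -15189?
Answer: 4*sqrt(13868902) ≈ 14896.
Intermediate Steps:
q = 221920180 (q = 4 + (-6265 - 15189)*(-1212 - 9132) = 4 - 21454*(-10344) = 4 + 221920176 = 221920180)
sqrt(-29*36*17 + q) = sqrt(-29*36*17 + 221920180) = sqrt(-1044*17 + 221920180) = sqrt(-17748 + 221920180) = sqrt(221902432) = 4*sqrt(13868902)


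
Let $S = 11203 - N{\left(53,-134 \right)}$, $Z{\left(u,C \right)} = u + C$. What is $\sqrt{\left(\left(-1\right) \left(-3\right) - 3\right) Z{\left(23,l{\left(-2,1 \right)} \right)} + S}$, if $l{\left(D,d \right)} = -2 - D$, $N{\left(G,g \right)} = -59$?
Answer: $\sqrt{11262} \approx 106.12$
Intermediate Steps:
$Z{\left(u,C \right)} = C + u$
$S = 11262$ ($S = 11203 - -59 = 11203 + 59 = 11262$)
$\sqrt{\left(\left(-1\right) \left(-3\right) - 3\right) Z{\left(23,l{\left(-2,1 \right)} \right)} + S} = \sqrt{\left(\left(-1\right) \left(-3\right) - 3\right) \left(\left(-2 - -2\right) + 23\right) + 11262} = \sqrt{\left(3 - 3\right) \left(\left(-2 + 2\right) + 23\right) + 11262} = \sqrt{0 \left(0 + 23\right) + 11262} = \sqrt{0 \cdot 23 + 11262} = \sqrt{0 + 11262} = \sqrt{11262}$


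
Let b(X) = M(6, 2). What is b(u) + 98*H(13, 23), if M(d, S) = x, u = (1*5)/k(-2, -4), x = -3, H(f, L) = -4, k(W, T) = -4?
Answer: -395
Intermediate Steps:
u = -5/4 (u = (1*5)/(-4) = 5*(-1/4) = -5/4 ≈ -1.2500)
M(d, S) = -3
b(X) = -3
b(u) + 98*H(13, 23) = -3 + 98*(-4) = -3 - 392 = -395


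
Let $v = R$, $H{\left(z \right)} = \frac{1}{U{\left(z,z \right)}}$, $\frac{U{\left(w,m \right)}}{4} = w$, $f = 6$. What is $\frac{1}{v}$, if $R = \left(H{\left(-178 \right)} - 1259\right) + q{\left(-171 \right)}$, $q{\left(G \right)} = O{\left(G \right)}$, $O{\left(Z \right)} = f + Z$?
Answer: $- \frac{712}{1013889} \approx -0.00070225$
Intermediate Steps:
$U{\left(w,m \right)} = 4 w$
$O{\left(Z \right)} = 6 + Z$
$q{\left(G \right)} = 6 + G$
$H{\left(z \right)} = \frac{1}{4 z}$
$R = - \frac{1013889}{712}$ ($R = \left(\frac{1}{4 \left(-178\right)} - 1259\right) + \left(6 - 171\right) = \left(\frac{1}{4} \left(- \frac{1}{178}\right) - 1259\right) - 165 = \left(- \frac{1}{712} - 1259\right) - 165 = - \frac{896409}{712} - 165 = - \frac{1013889}{712} \approx -1424.0$)
$v = - \frac{1013889}{712} \approx -1424.0$
$\frac{1}{v} = \frac{1}{- \frac{1013889}{712}} = - \frac{712}{1013889}$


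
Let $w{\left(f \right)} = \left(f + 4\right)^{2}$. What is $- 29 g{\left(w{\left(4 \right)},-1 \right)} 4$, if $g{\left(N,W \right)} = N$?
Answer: $-7424$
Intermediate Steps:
$w{\left(f \right)} = \left(4 + f\right)^{2}$
$- 29 g{\left(w{\left(4 \right)},-1 \right)} 4 = - 29 \left(4 + 4\right)^{2} \cdot 4 = - 29 \cdot 8^{2} \cdot 4 = \left(-29\right) 64 \cdot 4 = \left(-1856\right) 4 = -7424$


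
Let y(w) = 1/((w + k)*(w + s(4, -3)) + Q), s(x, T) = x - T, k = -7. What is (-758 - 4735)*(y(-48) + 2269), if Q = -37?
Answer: -27644307999/2218 ≈ -1.2464e+7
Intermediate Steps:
y(w) = 1/(-37 + (-7 + w)*(7 + w)) (y(w) = 1/((w - 7)*(w + (4 - 1*(-3))) - 37) = 1/((-7 + w)*(w + (4 + 3)) - 37) = 1/((-7 + w)*(w + 7) - 37) = 1/((-7 + w)*(7 + w) - 37) = 1/(-37 + (-7 + w)*(7 + w)))
(-758 - 4735)*(y(-48) + 2269) = (-758 - 4735)*(1/(-86 + (-48)²) + 2269) = -5493*(1/(-86 + 2304) + 2269) = -5493*(1/2218 + 2269) = -5493*5032643/2218 = -27644307999/2218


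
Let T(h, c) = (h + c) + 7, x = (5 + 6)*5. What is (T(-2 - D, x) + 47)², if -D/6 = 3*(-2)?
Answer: 5041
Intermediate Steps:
x = 55 (x = 11*5 = 55)
D = 36 (D = -18*(-2) = -6*(-6) = 36)
T(h, c) = 7 + c + h (T(h, c) = (c + h) + 7 = 7 + c + h)
(T(-2 - D, x) + 47)² = ((7 + 55 + (-2 - 1*36)) + 47)² = ((7 + 55 + (-2 - 36)) + 47)² = ((7 + 55 - 38) + 47)² = (24 + 47)² = 71² = 5041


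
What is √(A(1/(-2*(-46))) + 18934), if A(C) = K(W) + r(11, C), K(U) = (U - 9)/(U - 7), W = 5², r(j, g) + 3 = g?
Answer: √360539099/138 ≈ 137.59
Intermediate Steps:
r(j, g) = -3 + g
W = 25
K(U) = (-9 + U)/(-7 + U)
A(C) = -19/9 + C (A(C) = (-9 + 25)/(-7 + 25) + (-3 + C) = 16/18 + (-3 + C) = (1/18)*16 + (-3 + C) = 8/9 + (-3 + C) = -19/9 + C)
√(A(1/(-2*(-46))) + 18934) = √((-19/9 + 1/(-2*(-46))) + 18934) = √((-19/9 + 1/(-1*(-92))) + 18934) = √((-19/9 + 1/92) + 18934) = √(-1739/828 + 18934) = √(15675613/828) = √360539099/138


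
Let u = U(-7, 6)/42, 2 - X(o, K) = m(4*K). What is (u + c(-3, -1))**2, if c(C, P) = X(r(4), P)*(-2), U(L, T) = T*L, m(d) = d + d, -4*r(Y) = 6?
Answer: 441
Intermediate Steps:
r(Y) = -3/2 (r(Y) = -1/4*6 = -3/2)
m(d) = 2*d
X(o, K) = 2 - 8*K (X(o, K) = 2 - 2*4*K = 2 - 8*K)
U(L, T) = L*T
c(C, P) = -4 + 16*P (c(C, P) = (2 - 8*P)*(-2) = -4 + 16*P)
u = -1 (u = -7*6/42 = -42*1/42 = -1)
(u + c(-3, -1))**2 = (-1 + (-4 + 16*(-1)))**2 = (-1 + (-4 - 16))**2 = (-1 - 20)**2 = (-21)**2 = 441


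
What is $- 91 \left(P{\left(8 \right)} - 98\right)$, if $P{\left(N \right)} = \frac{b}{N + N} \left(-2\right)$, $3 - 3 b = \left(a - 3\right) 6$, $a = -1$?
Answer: $\frac{72163}{8} \approx 9020.4$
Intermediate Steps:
$b = 9$ ($b = 1 - \frac{\left(-1 - 3\right) 6}{3} = 1 - \frac{\left(-4\right) 6}{3} = 1 - -8 = 1 + 8 = 9$)
$P{\left(N \right)} = - \frac{9}{N}$ ($P{\left(N \right)} = \frac{9}{N + N} \left(-2\right) = \frac{9}{2 N} \left(-2\right) = - \frac{9}{N}$)
$- 91 \left(P{\left(8 \right)} - 98\right) = - 91 \left(- \frac{9}{8} - 98\right) = \left(-91\right) \left(- \frac{793}{8}\right) = \frac{72163}{8}$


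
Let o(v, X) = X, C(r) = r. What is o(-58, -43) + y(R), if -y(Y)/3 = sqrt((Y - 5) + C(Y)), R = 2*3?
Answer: -43 - 3*sqrt(7) ≈ -50.937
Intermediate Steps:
R = 6
y(Y) = -3*sqrt(-5 + 2*Y) (y(Y) = -3*sqrt((Y - 5) + Y) = -3*sqrt((-5 + Y) + Y) = -3*sqrt(-5 + 2*Y))
o(-58, -43) + y(R) = -43 - 3*sqrt(-5 + 2*6) = -43 - 3*sqrt(-5 + 12) = -43 - 3*sqrt(7)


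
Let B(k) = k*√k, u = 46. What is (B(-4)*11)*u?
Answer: -4048*I ≈ -4048.0*I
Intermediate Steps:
B(k) = k^(3/2)
(B(-4)*11)*u = ((-4)^(3/2)*11)*46 = (-8*I*11)*46 = -88*I*46 = -4048*I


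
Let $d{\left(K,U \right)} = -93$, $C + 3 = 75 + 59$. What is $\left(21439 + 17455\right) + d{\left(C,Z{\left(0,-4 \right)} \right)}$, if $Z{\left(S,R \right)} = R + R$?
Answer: $38801$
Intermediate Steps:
$C = 131$ ($C = -3 + \left(75 + 59\right) = -3 + 134 = 131$)
$Z{\left(S,R \right)} = 2 R$
$\left(21439 + 17455\right) + d{\left(C,Z{\left(0,-4 \right)} \right)} = \left(21439 + 17455\right) - 93 = 38894 - 93 = 38801$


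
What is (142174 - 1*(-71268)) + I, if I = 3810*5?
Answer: 232492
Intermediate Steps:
I = 19050
(142174 - 1*(-71268)) + I = (142174 - 1*(-71268)) + 19050 = (142174 + 71268) + 19050 = 213442 + 19050 = 232492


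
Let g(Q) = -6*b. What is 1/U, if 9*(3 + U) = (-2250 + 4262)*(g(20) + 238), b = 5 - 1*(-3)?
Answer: 9/382253 ≈ 2.3545e-5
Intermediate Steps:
b = 8 (b = 5 + 3 = 8)
g(Q) = -48 (g(Q) = -6*8 = -48)
U = 382253/9 (U = -3 + ((-2250 + 4262)*(-48 + 238))/9 = -3 + (2012*190)/9 = -3 + (⅑)*382280 = -3 + 382280/9 = 382253/9 ≈ 42473.)
1/U = 1/(382253/9) = 9/382253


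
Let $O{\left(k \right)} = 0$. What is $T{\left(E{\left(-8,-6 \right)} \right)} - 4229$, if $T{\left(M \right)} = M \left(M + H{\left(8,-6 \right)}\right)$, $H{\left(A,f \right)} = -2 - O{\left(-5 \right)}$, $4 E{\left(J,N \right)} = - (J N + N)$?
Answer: $- \frac{16391}{4} \approx -4097.8$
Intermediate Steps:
$E{\left(J,N \right)} = - \frac{N}{4} - \frac{J N}{4}$ ($E{\left(J,N \right)} = \frac{\left(-1\right) \left(J N + N\right)}{4} = \frac{\left(-1\right) \left(N + J N\right)}{4} = \frac{- N - J N}{4} = - \frac{N}{4} - \frac{J N}{4}$)
$H{\left(A,f \right)} = -2$ ($H{\left(A,f \right)} = -2 - 0 = -2 + 0 = -2$)
$T{\left(M \right)} = M \left(-2 + M\right)$ ($T{\left(M \right)} = M \left(M - 2\right) = M \left(-2 + M\right)$)
$T{\left(E{\left(-8,-6 \right)} \right)} - 4229 = \left(- \frac{1}{4}\right) \left(-6\right) \left(1 - 8\right) \left(-2 - - \frac{3 \left(1 - 8\right)}{2}\right) - 4229 = \left(- \frac{1}{4}\right) \left(-6\right) \left(-7\right) \left(-2 - \left(- \frac{3}{2}\right) \left(-7\right)\right) - 4229 = - \frac{21 \left(-2 - \frac{21}{2}\right)}{2} - 4229 = \left(- \frac{21}{2}\right) \left(- \frac{25}{2}\right) - 4229 = \frac{525}{4} - 4229 = - \frac{16391}{4}$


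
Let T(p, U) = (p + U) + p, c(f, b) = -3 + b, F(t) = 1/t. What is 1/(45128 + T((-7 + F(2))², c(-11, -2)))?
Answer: 2/90415 ≈ 2.2120e-5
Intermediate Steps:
T(p, U) = U + 2*p (T(p, U) = (U + p) + p = U + 2*p)
1/(45128 + T((-7 + F(2))², c(-11, -2))) = 1/(45128 + ((-3 - 2) + 2*(-7 + 1/2)²)) = 1/(45128 + (-5 + 2*(-7 + ½)²)) = 1/(45128 + (-5 + 2*(-13/2)²)) = 1/(45128 + (-5 + 2*(169/4))) = 1/(45128 + (-5 + 169/2)) = 1/(45128 + 159/2) = 1/(90415/2) = 2/90415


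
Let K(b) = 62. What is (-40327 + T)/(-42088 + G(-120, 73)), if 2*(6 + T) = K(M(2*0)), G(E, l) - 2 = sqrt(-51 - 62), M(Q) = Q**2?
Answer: 188461108/196803501 + 4478*I*sqrt(113)/196803501 ≈ 0.95761 + 0.00024187*I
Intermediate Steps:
G(E, l) = 2 + I*sqrt(113) (G(E, l) = 2 + sqrt(-51 - 62) = 2 + sqrt(-113) = 2 + I*sqrt(113))
T = 25 (T = -6 + (1/2)*62 = -6 + 31 = 25)
(-40327 + T)/(-42088 + G(-120, 73)) = (-40327 + 25)/(-42088 + (2 + I*sqrt(113))) = -40302/(-42086 + I*sqrt(113))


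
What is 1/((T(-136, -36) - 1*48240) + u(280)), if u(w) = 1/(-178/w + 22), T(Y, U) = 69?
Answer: -2991/144079321 ≈ -2.0759e-5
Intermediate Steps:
u(w) = 1/(22 - 178/w)
1/((T(-136, -36) - 1*48240) + u(280)) = 1/((69 - 1*48240) + (1/2)*280/(-89 + 11*280)) = 1/((69 - 48240) + (1/2)*280/(-89 + 3080)) = 1/(-48171 + (1/2)*280/2991) = 1/(-48171 + (1/2)*280*(1/2991)) = 1/(-48171 + 140/2991) = 1/(-144079321/2991) = -2991/144079321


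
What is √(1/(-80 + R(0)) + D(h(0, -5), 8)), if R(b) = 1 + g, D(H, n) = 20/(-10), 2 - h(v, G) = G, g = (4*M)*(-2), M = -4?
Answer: I*√4465/47 ≈ 1.4217*I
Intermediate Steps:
g = 32 (g = (4*(-4))*(-2) = -16*(-2) = 32)
h(v, G) = 2 - G
D(H, n) = -2 (D(H, n) = 20*(-⅒) = -2)
R(b) = 33 (R(b) = 1 + 32 = 33)
√(1/(-80 + R(0)) + D(h(0, -5), 8)) = √(1/(-80 + 33) - 2) = √(1/(-47) - 2) = √(-1/47 - 2) = √(-95/47) = I*√4465/47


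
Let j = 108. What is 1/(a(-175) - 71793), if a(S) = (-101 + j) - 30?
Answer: -1/71816 ≈ -1.3924e-5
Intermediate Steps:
a(S) = -23 (a(S) = (-101 + 108) - 30 = 7 - 30 = -23)
1/(a(-175) - 71793) = 1/(-23 - 71793) = 1/(-71816) = -1/71816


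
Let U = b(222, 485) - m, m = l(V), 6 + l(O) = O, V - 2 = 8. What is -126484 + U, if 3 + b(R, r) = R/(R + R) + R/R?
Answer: -252979/2 ≈ -1.2649e+5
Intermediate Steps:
V = 10 (V = 2 + 8 = 10)
l(O) = -6 + O
b(R, r) = -3/2 (b(R, r) = -3 + (R/(R + R) + R/R) = -3 + (R/((2*R)) + 1) = -3 + (R*(1/(2*R)) + 1) = -3 + (1/2 + 1) = -3 + 3/2 = -3/2)
m = 4 (m = -6 + 10 = 4)
U = -11/2 (U = -3/2 - 1*4 = -3/2 - 4 = -11/2 ≈ -5.5000)
-126484 + U = -126484 - 11/2 = -252979/2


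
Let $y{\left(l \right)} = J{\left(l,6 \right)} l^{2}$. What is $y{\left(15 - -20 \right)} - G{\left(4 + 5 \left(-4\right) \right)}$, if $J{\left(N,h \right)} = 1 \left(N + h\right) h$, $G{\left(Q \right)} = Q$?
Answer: $301366$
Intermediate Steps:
$J{\left(N,h \right)} = h \left(N + h\right)$ ($J{\left(N,h \right)} = \left(N + h\right) h = h \left(N + h\right)$)
$y{\left(l \right)} = l^{2} \left(36 + 6 l\right)$ ($y{\left(l \right)} = 6 \left(l + 6\right) l^{2} = 6 \left(6 + l\right) l^{2} = \left(36 + 6 l\right) l^{2} = l^{2} \left(36 + 6 l\right)$)
$y{\left(15 - -20 \right)} - G{\left(4 + 5 \left(-4\right) \right)} = 6 \left(15 - -20\right)^{2} \left(6 + \left(15 - -20\right)\right) - \left(4 + 5 \left(-4\right)\right) = 6 \left(15 + 20\right)^{2} \left(6 + \left(15 + 20\right)\right) - \left(4 - 20\right) = 6 \cdot 35^{2} \left(6 + 35\right) - -16 = 6 \cdot 1225 \cdot 41 + 16 = 301350 + 16 = 301366$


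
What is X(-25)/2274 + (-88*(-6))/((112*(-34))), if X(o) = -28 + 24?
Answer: -37997/270606 ≈ -0.14041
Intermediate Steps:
X(o) = -4
X(-25)/2274 + (-88*(-6))/((112*(-34))) = -4/2274 + (-88*(-6))/((112*(-34))) = -4*1/2274 + 528/(-3808) = -2/1137 + 528*(-1/3808) = -2/1137 - 33/238 = -37997/270606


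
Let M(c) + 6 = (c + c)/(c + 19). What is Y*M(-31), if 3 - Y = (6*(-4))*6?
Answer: -245/2 ≈ -122.50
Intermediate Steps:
M(c) = -6 + 2*c/(19 + c) (M(c) = -6 + (c + c)/(c + 19) = -6 + (2*c)/(19 + c) = -6 + 2*c/(19 + c))
Y = 147 (Y = 3 - 6*(-4)*6 = 3 - (-24)*6 = 3 - 1*(-144) = 3 + 144 = 147)
Y*M(-31) = 147*(2*(-57 - 2*(-31))/(19 - 31)) = 147*(2*(-57 + 62)/(-12)) = 147*(2*(-1/12)*5) = 147*(-⅚) = -245/2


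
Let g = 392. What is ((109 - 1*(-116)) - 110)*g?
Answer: 45080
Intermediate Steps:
((109 - 1*(-116)) - 110)*g = ((109 - 1*(-116)) - 110)*392 = ((109 + 116) - 110)*392 = (225 - 110)*392 = 115*392 = 45080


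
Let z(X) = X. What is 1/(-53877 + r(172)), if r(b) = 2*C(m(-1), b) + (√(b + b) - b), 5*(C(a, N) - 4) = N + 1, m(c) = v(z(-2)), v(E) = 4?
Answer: -1349295/72823871281 - 50*√86/72823871281 ≈ -1.8535e-5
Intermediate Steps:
m(c) = 4
C(a, N) = 21/5 + N/5 (C(a, N) = 4 + (N + 1)/5 = 4 + (1 + N)/5 = 4 + (⅕ + N/5) = 21/5 + N/5)
r(b) = 42/5 - 3*b/5 + √2*√b (r(b) = 2*(21/5 + b/5) + (√(b + b) - b) = (42/5 + 2*b/5) + (√(2*b) - b) = (42/5 + 2*b/5) + (√2*√b - b) = (42/5 + 2*b/5) + (-b + √2*√b) = 42/5 - 3*b/5 + √2*√b)
1/(-53877 + r(172)) = 1/(-53877 + (42/5 - ⅗*172 + √2*√172)) = 1/(-53877 + (42/5 - 516/5 + √2*(2*√43))) = 1/(-53877 + (42/5 - 516/5 + 2*√86)) = 1/(-53877 + (-474/5 + 2*√86)) = 1/(-269859/5 + 2*√86)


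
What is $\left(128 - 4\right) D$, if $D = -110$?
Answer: $-13640$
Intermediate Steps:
$\left(128 - 4\right) D = \left(128 - 4\right) \left(-110\right) = 124 \left(-110\right) = -13640$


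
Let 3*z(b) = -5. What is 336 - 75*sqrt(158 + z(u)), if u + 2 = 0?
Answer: 336 - 25*sqrt(1407) ≈ -601.75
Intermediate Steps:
u = -2 (u = -2 + 0 = -2)
z(b) = -5/3 (z(b) = (1/3)*(-5) = -5/3)
336 - 75*sqrt(158 + z(u)) = 336 - 75*sqrt(158 - 5/3) = 336 - 25*sqrt(1407)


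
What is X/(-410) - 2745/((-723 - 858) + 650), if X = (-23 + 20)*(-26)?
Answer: 526416/190855 ≈ 2.7582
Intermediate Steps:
X = 78 (X = -3*(-26) = 78)
X/(-410) - 2745/((-723 - 858) + 650) = 78/(-410) - 2745/((-723 - 858) + 650) = 78*(-1/410) - 2745/(-1581 + 650) = -39/205 - 2745/(-931) = -39/205 - 2745*(-1/931) = -39/205 + 2745/931 = 526416/190855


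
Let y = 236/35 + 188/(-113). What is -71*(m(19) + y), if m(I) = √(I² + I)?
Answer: -1426248/3955 - 142*√95 ≈ -1744.7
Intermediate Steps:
y = 20088/3955 (y = 236*(1/35) + 188*(-1/113) = 236/35 - 188/113 = 20088/3955 ≈ 5.0791)
m(I) = √(I + I²)
-71*(m(19) + y) = -71*(√(19*(1 + 19)) + 20088/3955) = -71*(√(19*20) + 20088/3955) = -71*(√380 + 20088/3955) = -71*(2*√95 + 20088/3955) = -71*(20088/3955 + 2*√95) = -1426248/3955 - 142*√95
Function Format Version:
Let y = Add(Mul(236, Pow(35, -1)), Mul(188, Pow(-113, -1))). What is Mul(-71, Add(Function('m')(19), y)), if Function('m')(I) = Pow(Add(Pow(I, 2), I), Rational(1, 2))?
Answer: Add(Rational(-1426248, 3955), Mul(-142, Pow(95, Rational(1, 2)))) ≈ -1744.7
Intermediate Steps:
y = Rational(20088, 3955) (y = Add(Mul(236, Rational(1, 35)), Mul(188, Rational(-1, 113))) = Add(Rational(236, 35), Rational(-188, 113)) = Rational(20088, 3955) ≈ 5.0791)
Function('m')(I) = Pow(Add(I, Pow(I, 2)), Rational(1, 2))
Mul(-71, Add(Function('m')(19), y)) = Mul(-71, Add(Pow(Mul(19, Add(1, 19)), Rational(1, 2)), Rational(20088, 3955))) = Mul(-71, Add(Pow(Mul(19, 20), Rational(1, 2)), Rational(20088, 3955))) = Mul(-71, Add(Pow(380, Rational(1, 2)), Rational(20088, 3955))) = Mul(-71, Add(Mul(2, Pow(95, Rational(1, 2))), Rational(20088, 3955))) = Mul(-71, Add(Rational(20088, 3955), Mul(2, Pow(95, Rational(1, 2))))) = Add(Rational(-1426248, 3955), Mul(-142, Pow(95, Rational(1, 2))))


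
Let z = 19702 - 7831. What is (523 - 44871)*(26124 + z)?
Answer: -1685002260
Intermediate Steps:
z = 11871
(523 - 44871)*(26124 + z) = (523 - 44871)*(26124 + 11871) = -44348*37995 = -1685002260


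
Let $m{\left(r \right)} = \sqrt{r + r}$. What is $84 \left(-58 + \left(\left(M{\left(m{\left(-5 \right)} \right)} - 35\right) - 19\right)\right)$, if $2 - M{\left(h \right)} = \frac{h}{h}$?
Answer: $-9324$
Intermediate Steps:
$m{\left(r \right)} = \sqrt{2} \sqrt{r}$ ($m{\left(r \right)} = \sqrt{2 r} = \sqrt{2} \sqrt{r}$)
$M{\left(h \right)} = 1$ ($M{\left(h \right)} = 2 - \frac{h}{h} = 2 - 1 = 1$)
$84 \left(-58 + \left(\left(M{\left(m{\left(-5 \right)} \right)} - 35\right) - 19\right)\right) = 84 \left(-58 + \left(\left(1 - 35\right) - 19\right)\right) = 84 \left(-58 - 53\right) = 84 \left(-111\right) = -9324$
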